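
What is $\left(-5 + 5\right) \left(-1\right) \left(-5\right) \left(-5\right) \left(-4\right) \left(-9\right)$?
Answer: $0$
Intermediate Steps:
$\left(-5 + 5\right) \left(-1\right) \left(-5\right) \left(-5\right) \left(-4\right) \left(-9\right) = 0 \left(-1\right) 25 \left(-4\right) \left(-9\right) = 0 \left(-100\right) \left(-9\right) = 0 \left(-9\right) = 0$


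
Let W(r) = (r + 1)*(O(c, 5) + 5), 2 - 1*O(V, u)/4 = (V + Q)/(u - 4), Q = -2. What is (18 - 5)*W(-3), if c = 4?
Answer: -130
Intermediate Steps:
O(V, u) = 8 - 4*(-2 + V)/(-4 + u) (O(V, u) = 8 - 4*(V - 2)/(u - 4) = 8 - 4*(-2 + V)/(-4 + u))
W(r) = 5 + 5*r (W(r) = (r + 1)*(4*(-6 - 1*4 + 2*5)/(-4 + 5) + 5) = (1 + r)*(4*(-6 - 4 + 10)/1 + 5) = (1 + r)*(4*1*0 + 5) = (1 + r)*(0 + 5) = (1 + r)*5 = 5 + 5*r)
(18 - 5)*W(-3) = (18 - 5)*(5 + 5*(-3)) = 13*(5 - 15) = 13*(-10) = -130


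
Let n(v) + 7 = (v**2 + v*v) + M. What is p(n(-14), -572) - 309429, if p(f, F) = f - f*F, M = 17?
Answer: -79083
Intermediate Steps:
n(v) = 10 + 2*v**2 (n(v) = -7 + ((v**2 + v*v) + 17) = -7 + ((v**2 + v**2) + 17) = -7 + (2*v**2 + 17) = -7 + (17 + 2*v**2) = 10 + 2*v**2)
p(f, F) = f - F*f
p(n(-14), -572) - 309429 = (10 + 2*(-14)**2)*(1 - 1*(-572)) - 309429 = (10 + 2*196)*(1 + 572) - 309429 = (10 + 392)*573 - 309429 = 402*573 - 309429 = 230346 - 309429 = -79083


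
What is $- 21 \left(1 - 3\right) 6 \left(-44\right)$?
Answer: $-11088$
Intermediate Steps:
$- 21 \left(1 - 3\right) 6 \left(-44\right) = - 21 \left(\left(-2\right) 6\right) \left(-44\right) = \left(-21\right) \left(-12\right) \left(-44\right) = 252 \left(-44\right) = -11088$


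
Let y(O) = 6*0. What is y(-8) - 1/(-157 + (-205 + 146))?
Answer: 1/216 ≈ 0.0046296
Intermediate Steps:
y(O) = 0
y(-8) - 1/(-157 + (-205 + 146)) = 0 - 1/(-157 + (-205 + 146)) = 0 - 1/(-157 - 59) = 0 - 1/(-216) = 0 - 1*(-1/216) = 0 + 1/216 = 1/216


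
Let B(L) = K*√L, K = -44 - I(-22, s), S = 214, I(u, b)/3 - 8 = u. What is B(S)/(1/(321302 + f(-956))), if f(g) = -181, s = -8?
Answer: -642242*√214 ≈ -9.3952e+6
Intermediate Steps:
I(u, b) = 24 + 3*u
K = -2 (K = -44 - (24 + 3*(-22)) = -44 - (24 - 66) = -44 - 1*(-42) = -44 + 42 = -2)
B(L) = -2*√L
B(S)/(1/(321302 + f(-956))) = (-2*√214)/(1/(321302 - 181)) = (-2*√214)/(1/321121) = -2*√214*321121 = -642242*√214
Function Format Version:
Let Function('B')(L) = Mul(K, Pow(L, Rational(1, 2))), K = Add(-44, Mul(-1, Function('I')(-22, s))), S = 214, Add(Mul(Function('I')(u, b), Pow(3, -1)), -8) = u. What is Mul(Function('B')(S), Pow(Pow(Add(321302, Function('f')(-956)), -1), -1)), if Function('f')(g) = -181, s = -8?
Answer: Mul(-642242, Pow(214, Rational(1, 2))) ≈ -9.3952e+6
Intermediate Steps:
Function('I')(u, b) = Add(24, Mul(3, u))
K = -2 (K = Add(-44, Mul(-1, Add(24, Mul(3, -22)))) = Add(-44, Mul(-1, Add(24, -66))) = Add(-44, Mul(-1, -42)) = Add(-44, 42) = -2)
Function('B')(L) = Mul(-2, Pow(L, Rational(1, 2)))
Mul(Function('B')(S), Pow(Pow(Add(321302, Function('f')(-956)), -1), -1)) = Mul(Mul(-2, Pow(214, Rational(1, 2))), Pow(Pow(Add(321302, -181), -1), -1)) = Mul(Mul(-2, Pow(214, Rational(1, 2))), Pow(Pow(321121, -1), -1)) = Mul(Mul(-2, Pow(214, Rational(1, 2))), Pow(Rational(1, 321121), -1)) = Mul(Mul(-2, Pow(214, Rational(1, 2))), 321121) = Mul(-642242, Pow(214, Rational(1, 2)))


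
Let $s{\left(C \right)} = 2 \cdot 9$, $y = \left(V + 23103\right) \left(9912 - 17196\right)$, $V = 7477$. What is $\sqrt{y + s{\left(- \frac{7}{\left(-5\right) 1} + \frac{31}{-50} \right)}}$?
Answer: $i \sqrt{222744702} \approx 14925.0 i$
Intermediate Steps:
$y = -222744720$ ($y = \left(7477 + 23103\right) \left(9912 - 17196\right) = 30580 \left(-7284\right) = -222744720$)
$s{\left(C \right)} = 18$
$\sqrt{y + s{\left(- \frac{7}{\left(-5\right) 1} + \frac{31}{-50} \right)}} = \sqrt{-222744720 + 18} = \sqrt{-222744702} = i \sqrt{222744702}$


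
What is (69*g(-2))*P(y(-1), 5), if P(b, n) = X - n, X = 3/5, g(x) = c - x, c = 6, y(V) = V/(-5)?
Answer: -12144/5 ≈ -2428.8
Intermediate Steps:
y(V) = -V/5 (y(V) = V*(-⅕) = -V/5)
g(x) = 6 - x
X = ⅗ (X = 3*(⅕) = ⅗ ≈ 0.60000)
P(b, n) = ⅗ - n
(69*g(-2))*P(y(-1), 5) = (69*(6 - 1*(-2)))*(⅗ - 1*5) = (69*(6 + 2))*(⅗ - 5) = (69*8)*(-22/5) = 552*(-22/5) = -12144/5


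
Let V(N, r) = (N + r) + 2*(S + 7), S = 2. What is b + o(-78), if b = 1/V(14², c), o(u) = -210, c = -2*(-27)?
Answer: -56279/268 ≈ -210.00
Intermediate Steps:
c = 54
V(N, r) = 18 + N + r (V(N, r) = (N + r) + 2*(2 + 7) = (N + r) + 2*9 = (N + r) + 18 = 18 + N + r)
b = 1/268 (b = 1/(18 + 14² + 54) = 1/(18 + 196 + 54) = 1/268 ≈ 0.0037313)
b + o(-78) = 1/268 - 210 = -56279/268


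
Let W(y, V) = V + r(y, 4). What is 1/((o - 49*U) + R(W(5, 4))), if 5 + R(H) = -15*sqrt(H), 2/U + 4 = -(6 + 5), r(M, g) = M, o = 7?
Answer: -15/547 ≈ -0.027422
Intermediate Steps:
U = -2/15 (U = 2/(-4 - (6 + 5)) = 2/(-4 - 1*11) = 2/(-4 - 11) = 2/(-15) = 2*(-1/15) = -2/15 ≈ -0.13333)
W(y, V) = V + y
R(H) = -5 - 15*sqrt(H)
1/((o - 49*U) + R(W(5, 4))) = 1/((7 - 49*(-2/15)) + (-5 - 15*sqrt(4 + 5))) = 1/((7 + 98/15) + (-5 - 15*sqrt(9))) = 1/(203/15 + (-5 - 15*3)) = 1/(203/15 + (-5 - 45)) = 1/(203/15 - 50) = 1/(-547/15) = -15/547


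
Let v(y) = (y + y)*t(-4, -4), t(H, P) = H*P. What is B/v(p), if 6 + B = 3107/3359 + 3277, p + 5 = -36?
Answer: -2747599/1101752 ≈ -2.4938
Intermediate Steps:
p = -41 (p = -5 - 36 = -41)
v(y) = 32*y (v(y) = (y + y)*(-4*(-4)) = (2*y)*16 = 32*y)
B = 10990396/3359 (B = -6 + (3107/3359 + 3277) = -6 + 11010550/3359 = 10990396/3359 ≈ 3271.9)
B/v(p) = 10990396/(3359*((32*(-41)))) = (10990396/3359)/(-1312) = (10990396/3359)*(-1/1312) = -2747599/1101752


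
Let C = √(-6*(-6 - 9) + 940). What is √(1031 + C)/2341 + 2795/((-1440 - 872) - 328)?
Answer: -559/528 + √(1031 + √1030)/2341 ≈ -1.0448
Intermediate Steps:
C = √1030 (C = √(-6*(-15) + 940) = √(90 + 940) = √1030 ≈ 32.094)
√(1031 + C)/2341 + 2795/((-1440 - 872) - 328) = √(1031 + √1030)/2341 + 2795/((-1440 - 872) - 328) = √(1031 + √1030)*(1/2341) + 2795/(-2312 - 328) = √(1031 + √1030)/2341 + 2795/(-2640) = √(1031 + √1030)/2341 + 2795*(-1/2640) = √(1031 + √1030)/2341 - 559/528 = -559/528 + √(1031 + √1030)/2341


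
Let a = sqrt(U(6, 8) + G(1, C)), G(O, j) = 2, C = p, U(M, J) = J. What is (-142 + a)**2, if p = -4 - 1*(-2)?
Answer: (142 - sqrt(10))**2 ≈ 19276.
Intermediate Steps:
p = -2 (p = -4 + 2 = -2)
C = -2
a = sqrt(10) (a = sqrt(8 + 2) = sqrt(10) ≈ 3.1623)
(-142 + a)**2 = (-142 + sqrt(10))**2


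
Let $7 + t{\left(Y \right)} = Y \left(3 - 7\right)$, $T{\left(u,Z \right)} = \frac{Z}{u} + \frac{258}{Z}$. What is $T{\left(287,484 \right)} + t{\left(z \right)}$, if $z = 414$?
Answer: $- \frac{115347851}{69454} \approx -1660.8$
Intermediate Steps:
$T{\left(u,Z \right)} = \frac{258}{Z} + \frac{Z}{u}$
$t{\left(Y \right)} = -7 - 4 Y$ ($t{\left(Y \right)} = -7 + Y \left(3 - 7\right) = -7 + Y \left(-4\right) = -7 - 4 Y$)
$T{\left(287,484 \right)} + t{\left(z \right)} = \left(\frac{258}{484} + \frac{484}{287}\right) - 1663 = \left(258 \cdot \frac{1}{484} + 484 \cdot \frac{1}{287}\right) - 1663 = \left(\frac{129}{242} + \frac{484}{287}\right) - 1663 = \frac{154151}{69454} - 1663 = - \frac{115347851}{69454}$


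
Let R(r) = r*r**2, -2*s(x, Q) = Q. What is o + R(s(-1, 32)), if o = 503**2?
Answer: 248913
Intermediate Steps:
s(x, Q) = -Q/2
R(r) = r**3
o = 253009
o + R(s(-1, 32)) = 253009 + (-1/2*32)**3 = 253009 + (-16)**3 = 253009 - 4096 = 248913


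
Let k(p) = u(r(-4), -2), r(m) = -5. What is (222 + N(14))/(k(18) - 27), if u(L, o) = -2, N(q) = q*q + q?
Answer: -432/29 ≈ -14.897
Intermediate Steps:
N(q) = q + q² (N(q) = q² + q = q + q²)
k(p) = -2
(222 + N(14))/(k(18) - 27) = (222 + 14*(1 + 14))/(-2 - 27) = (222 + 14*15)/(-29) = (222 + 210)*(-1/29) = 432*(-1/29) = -432/29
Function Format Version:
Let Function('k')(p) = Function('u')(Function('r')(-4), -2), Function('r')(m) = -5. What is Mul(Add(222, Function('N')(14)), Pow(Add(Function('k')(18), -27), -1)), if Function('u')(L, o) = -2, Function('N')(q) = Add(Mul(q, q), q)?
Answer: Rational(-432, 29) ≈ -14.897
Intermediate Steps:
Function('N')(q) = Add(q, Pow(q, 2)) (Function('N')(q) = Add(Pow(q, 2), q) = Add(q, Pow(q, 2)))
Function('k')(p) = -2
Mul(Add(222, Function('N')(14)), Pow(Add(Function('k')(18), -27), -1)) = Mul(Add(222, Mul(14, Add(1, 14))), Pow(Add(-2, -27), -1)) = Mul(Add(222, Mul(14, 15)), Pow(-29, -1)) = Mul(Add(222, 210), Rational(-1, 29)) = Mul(432, Rational(-1, 29)) = Rational(-432, 29)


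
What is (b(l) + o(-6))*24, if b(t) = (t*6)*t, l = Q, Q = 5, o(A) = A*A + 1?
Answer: 4488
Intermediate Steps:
o(A) = 1 + A² (o(A) = A² + 1 = 1 + A²)
l = 5
b(t) = 6*t² (b(t) = (6*t)*t = 6*t²)
(b(l) + o(-6))*24 = (6*5² + (1 + (-6)²))*24 = (6*25 + (1 + 36))*24 = (150 + 37)*24 = 187*24 = 4488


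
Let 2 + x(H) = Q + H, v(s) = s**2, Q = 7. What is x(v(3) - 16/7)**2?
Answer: 6724/49 ≈ 137.22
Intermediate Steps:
x(H) = 5 + H (x(H) = -2 + (7 + H) = 5 + H)
x(v(3) - 16/7)**2 = (5 + (3**2 - 16/7))**2 = (5 + (9 - 16/7))**2 = (5 + 47/7)**2 = (82/7)**2 = 6724/49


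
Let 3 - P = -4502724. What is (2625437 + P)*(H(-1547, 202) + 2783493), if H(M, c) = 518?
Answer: 19844886985804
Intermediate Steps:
P = 4502727 (P = 3 - 1*(-4502724) = 3 + 4502724 = 4502727)
(2625437 + P)*(H(-1547, 202) + 2783493) = (2625437 + 4502727)*(518 + 2783493) = 7128164*2784011 = 19844886985804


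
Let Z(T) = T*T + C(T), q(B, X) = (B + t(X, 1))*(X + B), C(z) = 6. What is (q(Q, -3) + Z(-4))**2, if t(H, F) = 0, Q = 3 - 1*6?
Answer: 1600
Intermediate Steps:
Q = -3 (Q = 3 - 6 = -3)
q(B, X) = B*(B + X) (q(B, X) = (B + 0)*(X + B) = B*(B + X))
Z(T) = 6 + T**2 (Z(T) = T*T + 6 = T**2 + 6 = 6 + T**2)
(q(Q, -3) + Z(-4))**2 = (-3*(-3 - 3) + (6 + (-4)**2))**2 = (-3*(-6) + (6 + 16))**2 = (18 + 22)**2 = 40**2 = 1600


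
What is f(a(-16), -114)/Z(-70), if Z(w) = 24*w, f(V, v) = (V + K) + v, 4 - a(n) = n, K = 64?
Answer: 1/56 ≈ 0.017857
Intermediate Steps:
a(n) = 4 - n
f(V, v) = 64 + V + v (f(V, v) = (V + 64) + v = (64 + V) + v = 64 + V + v)
f(a(-16), -114)/Z(-70) = (64 + (4 - 1*(-16)) - 114)/((24*(-70))) = (64 + (4 + 16) - 114)/(-1680) = (64 + 20 - 114)*(-1/1680) = -30*(-1/1680) = 1/56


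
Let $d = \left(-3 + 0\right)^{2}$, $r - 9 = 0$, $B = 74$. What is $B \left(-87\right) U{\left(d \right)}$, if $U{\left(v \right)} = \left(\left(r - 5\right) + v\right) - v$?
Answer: $-25752$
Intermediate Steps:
$r = 9$ ($r = 9 + 0 = 9$)
$d = 9$ ($d = \left(-3\right)^{2} = 9$)
$U{\left(v \right)} = 4$ ($U{\left(v \right)} = \left(\left(9 - 5\right) + v\right) - v = \left(4 + v\right) - v = 4$)
$B \left(-87\right) U{\left(d \right)} = 74 \left(-87\right) 4 = \left(-6438\right) 4 = -25752$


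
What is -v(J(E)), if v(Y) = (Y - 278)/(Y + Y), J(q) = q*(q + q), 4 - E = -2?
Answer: 103/72 ≈ 1.4306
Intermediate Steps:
E = 6 (E = 4 - 1*(-2) = 4 + 2 = 6)
J(q) = 2*q**2 (J(q) = q*(2*q) = 2*q**2)
v(Y) = (-278 + Y)/(2*Y) (v(Y) = (-278 + Y)/((2*Y)) = (-278 + Y)*(1/(2*Y)) = (-278 + Y)/(2*Y))
-v(J(E)) = -(-278 + 2*6**2)/(2*(2*6**2)) = -(-278 + 2*36)/(2*(2*36)) = -(-278 + 72)/(2*72) = -(-206)/(2*72) = -1*(-103/72) = 103/72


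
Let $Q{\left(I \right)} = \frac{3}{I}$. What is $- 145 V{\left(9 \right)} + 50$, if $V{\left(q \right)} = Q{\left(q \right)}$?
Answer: $\frac{5}{3} \approx 1.6667$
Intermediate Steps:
$V{\left(q \right)} = \frac{3}{q}$
$- 145 V{\left(9 \right)} + 50 = - 145 \cdot \frac{3}{9} + 50 = - 145 \cdot 3 \cdot \frac{1}{9} + 50 = \left(-145\right) \frac{1}{3} + 50 = - \frac{145}{3} + 50 = \frac{5}{3}$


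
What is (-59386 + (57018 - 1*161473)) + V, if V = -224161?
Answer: -388002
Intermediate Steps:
(-59386 + (57018 - 1*161473)) + V = (-59386 + (57018 - 1*161473)) - 224161 = (-59386 + (57018 - 161473)) - 224161 = (-59386 - 104455) - 224161 = -163841 - 224161 = -388002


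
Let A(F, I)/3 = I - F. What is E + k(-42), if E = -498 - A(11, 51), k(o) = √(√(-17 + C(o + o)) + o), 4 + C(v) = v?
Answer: -618 + √(-42 + I*√105) ≈ -617.21 + 6.5281*I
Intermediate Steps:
C(v) = -4 + v
A(F, I) = -3*F + 3*I (A(F, I) = 3*(I - F) = -3*F + 3*I)
k(o) = √(o + √(-21 + 2*o)) (k(o) = √(√(-17 + (-4 + (o + o))) + o) = √(√(-17 + (-4 + 2*o)) + o) = √(√(-21 + 2*o) + o) = √(o + √(-21 + 2*o)))
E = -618 (E = -498 - (-3*11 + 3*51) = -498 - (-33 + 153) = -498 - 1*120 = -498 - 120 = -618)
E + k(-42) = -618 + √(-42 + √(-21 + 2*(-42))) = -618 + √(-42 + √(-21 - 84)) = -618 + √(-42 + √(-105)) = -618 + √(-42 + I*√105)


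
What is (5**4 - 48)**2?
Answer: 332929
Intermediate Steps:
(5**4 - 48)**2 = (625 - 48)**2 = 577**2 = 332929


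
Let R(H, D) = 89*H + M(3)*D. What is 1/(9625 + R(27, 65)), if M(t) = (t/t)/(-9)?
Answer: 9/108187 ≈ 8.3189e-5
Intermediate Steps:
M(t) = -1/9 (M(t) = 1*(-1/9) = -1/9)
R(H, D) = 89*H - D/9
1/(9625 + R(27, 65)) = 1/(9625 + (89*27 - 1/9*65)) = 1/(9625 + (2403 - 65/9)) = 1/(9625 + 21562/9) = 1/(108187/9) = 9/108187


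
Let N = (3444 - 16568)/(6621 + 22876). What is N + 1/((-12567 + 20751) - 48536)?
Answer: -40739165/91558688 ≈ -0.44495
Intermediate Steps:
N = -13124/29497 ≈ -0.44493
N + 1/((-12567 + 20751) - 48536) = -13124/29497 + 1/((-12567 + 20751) - 48536) = -13124/29497 + 1/(8184 - 48536) = -13124/29497 + 1/(-40352) = -13124/29497 - 1/40352 = -40739165/91558688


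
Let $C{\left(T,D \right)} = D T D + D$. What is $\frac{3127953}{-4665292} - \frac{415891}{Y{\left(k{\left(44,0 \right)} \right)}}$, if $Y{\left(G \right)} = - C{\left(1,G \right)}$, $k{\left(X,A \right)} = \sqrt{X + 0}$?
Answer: $\frac{1940118453193}{200607556} - \frac{415891 \sqrt{11}}{946} \approx 8213.1$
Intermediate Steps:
$C{\left(T,D \right)} = D + T D^{2}$ ($C{\left(T,D \right)} = T D^{2} + D = D + T D^{2}$)
$k{\left(X,A \right)} = \sqrt{X}$
$Y{\left(G \right)} = - G \left(1 + G\right)$ ($Y{\left(G \right)} = - G \left(1 + G 1\right) = - G \left(1 + G\right)$)
$\frac{3127953}{-4665292} - \frac{415891}{Y{\left(k{\left(44,0 \right)} \right)}} = \frac{3127953}{-4665292} - \frac{415891}{\left(-1\right) \sqrt{44} \left(1 + \sqrt{44}\right)} = 3127953 \left(- \frac{1}{4665292}\right) - \frac{415891}{\left(-1\right) 2 \sqrt{11} \left(1 + 2 \sqrt{11}\right)} = - \frac{3127953}{4665292} - \frac{415891}{\left(-2\right) \sqrt{11} \left(1 + 2 \sqrt{11}\right)} = - \frac{3127953}{4665292} - 415891 \left(- \frac{\sqrt{11}}{22 \left(1 + 2 \sqrt{11}\right)}\right) = - \frac{3127953}{4665292} + \frac{415891 \sqrt{11}}{22 \left(1 + 2 \sqrt{11}\right)}$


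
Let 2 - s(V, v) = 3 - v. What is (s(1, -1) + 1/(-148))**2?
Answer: 88209/21904 ≈ 4.0271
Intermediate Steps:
s(V, v) = -1 + v (s(V, v) = 2 - (3 - v) = 2 + (-3 + v) = -1 + v)
(s(1, -1) + 1/(-148))**2 = ((-1 - 1) + 1/(-148))**2 = (-2 - 1/148)**2 = (-297/148)**2 = 88209/21904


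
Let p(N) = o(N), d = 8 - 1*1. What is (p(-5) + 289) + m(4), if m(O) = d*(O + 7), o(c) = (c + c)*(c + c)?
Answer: 466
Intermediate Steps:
d = 7 (d = 8 - 1 = 7)
o(c) = 4*c² (o(c) = (2*c)*(2*c) = 4*c²)
m(O) = 49 + 7*O (m(O) = 7*(O + 7) = 7*(7 + O) = 49 + 7*O)
p(N) = 4*N²
(p(-5) + 289) + m(4) = (4*(-5)² + 289) + (49 + 7*4) = (4*25 + 289) + (49 + 28) = (100 + 289) + 77 = 389 + 77 = 466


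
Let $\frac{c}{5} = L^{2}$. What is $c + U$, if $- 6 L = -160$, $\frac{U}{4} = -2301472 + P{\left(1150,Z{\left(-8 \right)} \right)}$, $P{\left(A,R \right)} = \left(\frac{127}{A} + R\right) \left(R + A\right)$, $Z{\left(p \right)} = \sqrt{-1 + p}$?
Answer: $- \frac{82816744}{9} + \frac{7935762 i}{575} \approx -9.2019 \cdot 10^{6} + 13801.0 i$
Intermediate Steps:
$P{\left(A,R \right)} = \left(A + R\right) \left(R + \frac{127}{A}\right)$ ($P{\left(A,R \right)} = \left(R + \frac{127}{A}\right) \left(A + R\right) = \left(A + R\right) \left(R + \frac{127}{A}\right)$)
$U = -9205416 + \frac{7935762 i}{575}$ ($U = 4 \left(-2301472 + \left(127 + \left(\sqrt{-1 - 8}\right)^{2} + 1150 \sqrt{-1 - 8} + \frac{127 \sqrt{-1 - 8}}{1150}\right)\right) = 4 \left(-2301472 + \left(127 + \left(\sqrt{-9}\right)^{2} + 1150 \sqrt{-9} + 127 \sqrt{-9} \cdot \frac{1}{1150}\right)\right) = 4 \left(-2301472 + \left(127 + \left(3 i\right)^{2} + 1150 \cdot 3 i + 127 \cdot 3 i \frac{1}{1150}\right)\right) = 4 \left(-2301472 + \left(127 - 9 + 3450 i + \frac{381 i}{1150}\right)\right) = 4 \left(-2301472 + \left(118 + \frac{3967881 i}{1150}\right)\right) = 4 \left(-2301354 + \frac{3967881 i}{1150}\right) = -9205416 + \frac{7935762 i}{575} \approx -9.2054 \cdot 10^{6} + 13801.0 i$)
$L = \frac{80}{3}$ ($L = \left(- \frac{1}{6}\right) \left(-160\right) = \frac{80}{3} \approx 26.667$)
$c = \frac{32000}{9}$ ($c = 5 \left(\frac{80}{3}\right)^{2} = 5 \cdot \frac{6400}{9} = \frac{32000}{9} \approx 3555.6$)
$c + U = \frac{32000}{9} - \left(9205416 - \frac{7935762 i}{575}\right) = - \frac{82816744}{9} + \frac{7935762 i}{575}$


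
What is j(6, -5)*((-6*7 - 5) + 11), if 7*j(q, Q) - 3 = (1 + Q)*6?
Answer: 108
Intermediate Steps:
j(q, Q) = 9/7 + 6*Q/7 (j(q, Q) = 3/7 + ((1 + Q)*6)/7 = 3/7 + (6 + 6*Q)/7 = 3/7 + (6/7 + 6*Q/7) = 9/7 + 6*Q/7)
j(6, -5)*((-6*7 - 5) + 11) = (9/7 + (6/7)*(-5))*((-6*7 - 5) + 11) = (9/7 - 30/7)*((-42 - 5) + 11) = -3*(-47 + 11) = -3*(-36) = 108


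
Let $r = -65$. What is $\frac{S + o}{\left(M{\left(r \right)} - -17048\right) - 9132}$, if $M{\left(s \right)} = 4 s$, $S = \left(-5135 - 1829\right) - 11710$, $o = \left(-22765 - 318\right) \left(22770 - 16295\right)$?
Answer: $- \frac{49827033}{2552} \approx -19525.0$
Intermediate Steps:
$o = -149462425$ ($o = \left(-23083\right) 6475 = -149462425$)
$S = -18674$ ($S = \left(-5135 - 1829\right) - 11710 = -6964 - 11710 = -18674$)
$\frac{S + o}{\left(M{\left(r \right)} - -17048\right) - 9132} = \frac{-18674 - 149462425}{\left(4 \left(-65\right) - -17048\right) - 9132} = - \frac{149481099}{\left(-260 + 17048\right) - 9132} = - \frac{149481099}{16788 - 9132} = - \frac{149481099}{7656} = \left(-149481099\right) \frac{1}{7656} = - \frac{49827033}{2552}$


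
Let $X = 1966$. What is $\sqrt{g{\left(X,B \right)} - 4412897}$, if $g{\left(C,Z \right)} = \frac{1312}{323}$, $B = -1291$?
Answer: $\frac{i \sqrt{460392707337}}{323} \approx 2100.7 i$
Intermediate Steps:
$g{\left(C,Z \right)} = \frac{1312}{323}$ ($g{\left(C,Z \right)} = 1312 \cdot \frac{1}{323} = \frac{1312}{323}$)
$\sqrt{g{\left(X,B \right)} - 4412897} = \sqrt{\frac{1312}{323} - 4412897} = \sqrt{- \frac{1425364419}{323}} = \frac{i \sqrt{460392707337}}{323}$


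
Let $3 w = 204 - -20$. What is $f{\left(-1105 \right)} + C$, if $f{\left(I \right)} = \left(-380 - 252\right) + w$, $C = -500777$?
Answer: $- \frac{1504003}{3} \approx -5.0133 \cdot 10^{5}$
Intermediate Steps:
$w = \frac{224}{3}$ ($w = \frac{204 - -20}{3} = \frac{204 + 20}{3} = \frac{1}{3} \cdot 224 = \frac{224}{3} \approx 74.667$)
$f{\left(I \right)} = - \frac{1672}{3}$ ($f{\left(I \right)} = \left(-380 - 252\right) + \frac{224}{3} = -632 + \frac{224}{3} = - \frac{1672}{3}$)
$f{\left(-1105 \right)} + C = - \frac{1672}{3} - 500777 = - \frac{1504003}{3}$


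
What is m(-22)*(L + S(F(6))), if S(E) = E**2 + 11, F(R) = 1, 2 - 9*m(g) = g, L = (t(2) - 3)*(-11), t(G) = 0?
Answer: 120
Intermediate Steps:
L = 33 (L = (0 - 3)*(-11) = -3*(-11) = 33)
m(g) = 2/9 - g/9
S(E) = 11 + E**2
m(-22)*(L + S(F(6))) = (2/9 - 1/9*(-22))*(33 + (11 + 1**2)) = (2/9 + 22/9)*(33 + (11 + 1)) = 8*(33 + 12)/3 = (8/3)*45 = 120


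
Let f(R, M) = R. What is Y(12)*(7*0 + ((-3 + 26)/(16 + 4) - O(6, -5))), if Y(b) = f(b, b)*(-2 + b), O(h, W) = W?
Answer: 738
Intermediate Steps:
Y(b) = b*(-2 + b)
Y(12)*(7*0 + ((-3 + 26)/(16 + 4) - O(6, -5))) = (12*(-2 + 12))*(7*0 + ((-3 + 26)/(16 + 4) - 1*(-5))) = (12*10)*(0 + (23/20 + 5)) = 120*(0 + (23*(1/20) + 5)) = 120*(0 + (23/20 + 5)) = 120*(0 + 123/20) = 120*(123/20) = 738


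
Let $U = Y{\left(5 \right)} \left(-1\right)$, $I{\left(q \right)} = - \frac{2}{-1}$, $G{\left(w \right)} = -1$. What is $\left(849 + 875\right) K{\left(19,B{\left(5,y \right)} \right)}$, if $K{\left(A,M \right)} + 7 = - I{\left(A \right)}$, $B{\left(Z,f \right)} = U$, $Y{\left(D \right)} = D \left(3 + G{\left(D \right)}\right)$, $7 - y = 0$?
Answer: $-15516$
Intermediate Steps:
$y = 7$ ($y = 7 - 0 = 7 + 0 = 7$)
$Y{\left(D \right)} = 2 D$ ($Y{\left(D \right)} = D \left(3 - 1\right) = D 2 = 2 D$)
$I{\left(q \right)} = 2$ ($I{\left(q \right)} = \left(-2\right) \left(-1\right) = 2$)
$U = -10$ ($U = 2 \cdot 5 \left(-1\right) = 10 \left(-1\right) = -10$)
$B{\left(Z,f \right)} = -10$
$K{\left(A,M \right)} = -9$ ($K{\left(A,M \right)} = -7 - 2 = -9$)
$\left(849 + 875\right) K{\left(19,B{\left(5,y \right)} \right)} = \left(849 + 875\right) \left(-9\right) = 1724 \left(-9\right) = -15516$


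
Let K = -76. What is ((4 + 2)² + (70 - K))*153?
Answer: 27846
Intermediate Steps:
((4 + 2)² + (70 - K))*153 = ((4 + 2)² + (70 - 1*(-76)))*153 = (6² + (70 + 76))*153 = (36 + 146)*153 = 182*153 = 27846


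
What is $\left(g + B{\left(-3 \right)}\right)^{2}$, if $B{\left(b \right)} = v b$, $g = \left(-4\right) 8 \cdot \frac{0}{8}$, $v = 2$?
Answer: $36$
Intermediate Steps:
$g = 0$ ($g = - 32 \cdot 0 \cdot \frac{1}{8} = \left(-32\right) 0 = 0$)
$B{\left(b \right)} = 2 b$
$\left(g + B{\left(-3 \right)}\right)^{2} = \left(0 + 2 \left(-3\right)\right)^{2} = \left(0 - 6\right)^{2} = \left(-6\right)^{2} = 36$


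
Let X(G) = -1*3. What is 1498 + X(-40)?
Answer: 1495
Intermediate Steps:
X(G) = -3
1498 + X(-40) = 1498 - 3 = 1495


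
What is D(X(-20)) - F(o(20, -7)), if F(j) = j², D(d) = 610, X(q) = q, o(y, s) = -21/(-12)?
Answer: 9711/16 ≈ 606.94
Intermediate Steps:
o(y, s) = 7/4 (o(y, s) = -21*(-1/12) = 7/4)
D(X(-20)) - F(o(20, -7)) = 610 - (7/4)² = 610 - 1*49/16 = 610 - 49/16 = 9711/16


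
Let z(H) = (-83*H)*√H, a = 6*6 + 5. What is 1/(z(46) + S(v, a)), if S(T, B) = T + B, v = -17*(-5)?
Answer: -63/335265914 - 1909*√46/335265914 ≈ -3.8806e-5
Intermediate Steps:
v = 85
a = 41 (a = 36 + 5 = 41)
S(T, B) = B + T
z(H) = -83*H^(3/2)
1/(z(46) + S(v, a)) = 1/(-3818*√46 + (41 + 85)) = 1/(-3818*√46 + 126) = 1/(126 - 3818*√46)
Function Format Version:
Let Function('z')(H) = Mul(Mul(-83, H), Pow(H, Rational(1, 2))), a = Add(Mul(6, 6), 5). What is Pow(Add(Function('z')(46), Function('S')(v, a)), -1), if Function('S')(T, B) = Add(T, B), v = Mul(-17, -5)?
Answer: Add(Rational(-63, 335265914), Mul(Rational(-1909, 335265914), Pow(46, Rational(1, 2)))) ≈ -3.8806e-5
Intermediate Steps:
v = 85
a = 41 (a = Add(36, 5) = 41)
Function('S')(T, B) = Add(B, T)
Function('z')(H) = Mul(-83, Pow(H, Rational(3, 2)))
Pow(Add(Function('z')(46), Function('S')(v, a)), -1) = Pow(Add(Mul(-83, Pow(46, Rational(3, 2))), Add(41, 85)), -1) = Pow(Add(Mul(-83, Mul(46, Pow(46, Rational(1, 2)))), 126), -1) = Pow(Add(Mul(-3818, Pow(46, Rational(1, 2))), 126), -1) = Pow(Add(126, Mul(-3818, Pow(46, Rational(1, 2)))), -1)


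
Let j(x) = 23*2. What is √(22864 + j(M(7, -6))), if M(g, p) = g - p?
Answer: √22910 ≈ 151.36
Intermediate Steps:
j(x) = 46
√(22864 + j(M(7, -6))) = √(22864 + 46) = √22910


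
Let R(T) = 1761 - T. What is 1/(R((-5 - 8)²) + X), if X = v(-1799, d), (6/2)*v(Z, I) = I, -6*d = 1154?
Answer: 9/13751 ≈ 0.00065450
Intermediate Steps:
d = -577/3 (d = -⅙*1154 = -577/3 ≈ -192.33)
v(Z, I) = I/3
X = -577/9 (X = (⅓)*(-577/3) = -577/9 ≈ -64.111)
1/(R((-5 - 8)²) + X) = 1/((1761 - (-5 - 8)²) - 577/9) = 1/((1761 - 1*(-13)²) - 577/9) = 1/((1761 - 1*169) - 577/9) = 1/((1761 - 169) - 577/9) = 1/(1592 - 577/9) = 1/(13751/9) = 9/13751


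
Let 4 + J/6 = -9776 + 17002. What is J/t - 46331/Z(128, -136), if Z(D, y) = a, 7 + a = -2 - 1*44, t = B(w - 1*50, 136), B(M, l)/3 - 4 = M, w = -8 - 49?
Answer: 4006561/5459 ≈ 733.94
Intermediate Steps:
w = -57
B(M, l) = 12 + 3*M
t = -309 (t = 12 + 3*(-57 - 1*50) = 12 + 3*(-57 - 50) = 12 + 3*(-107) = 12 - 321 = -309)
a = -53 (a = -7 + (-2 - 1*44) = -7 + (-2 - 44) = -7 - 46 = -53)
Z(D, y) = -53
J = 43332 (J = -24 + 6*(-9776 + 17002) = -24 + 6*7226 = -24 + 43356 = 43332)
J/t - 46331/Z(128, -136) = 43332/(-309) - 46331/(-53) = 43332*(-1/309) - 46331*(-1/53) = -14444/103 + 46331/53 = 4006561/5459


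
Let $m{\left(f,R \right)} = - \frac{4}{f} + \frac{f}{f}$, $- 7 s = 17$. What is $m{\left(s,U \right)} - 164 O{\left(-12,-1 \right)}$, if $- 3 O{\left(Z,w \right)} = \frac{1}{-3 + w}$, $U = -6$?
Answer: $- \frac{562}{51} \approx -11.02$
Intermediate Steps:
$s = - \frac{17}{7}$ ($s = \left(- \frac{1}{7}\right) 17 = - \frac{17}{7} \approx -2.4286$)
$m{\left(f,R \right)} = 1 - \frac{4}{f}$ ($m{\left(f,R \right)} = - \frac{4}{f} + 1 = 1 - \frac{4}{f}$)
$O{\left(Z,w \right)} = - \frac{1}{3 \left(-3 + w\right)}$
$m{\left(s,U \right)} - 164 O{\left(-12,-1 \right)} = \frac{-4 - \frac{17}{7}}{- \frac{17}{7}} - 164 \left(- \frac{1}{-9 + 3 \left(-1\right)}\right) = \left(- \frac{7}{17}\right) \left(- \frac{45}{7}\right) - 164 \left(- \frac{1}{-9 - 3}\right) = \frac{45}{17} - 164 \left(- \frac{1}{-12}\right) = \frac{45}{17} - 164 \left(\left(-1\right) \left(- \frac{1}{12}\right)\right) = \frac{45}{17} - \frac{41}{3} = - \frac{562}{51}$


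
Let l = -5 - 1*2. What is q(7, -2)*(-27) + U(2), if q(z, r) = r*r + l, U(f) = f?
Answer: 83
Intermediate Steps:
l = -7 (l = -5 - 2 = -7)
q(z, r) = -7 + r² (q(z, r) = r*r - 7 = r² - 7 = -7 + r²)
q(7, -2)*(-27) + U(2) = (-7 + (-2)²)*(-27) + 2 = (-7 + 4)*(-27) + 2 = -3*(-27) + 2 = 81 + 2 = 83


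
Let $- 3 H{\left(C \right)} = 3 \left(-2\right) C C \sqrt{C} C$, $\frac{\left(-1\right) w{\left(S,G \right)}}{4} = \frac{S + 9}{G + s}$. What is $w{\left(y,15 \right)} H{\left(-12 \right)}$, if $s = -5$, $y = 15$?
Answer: $\frac{331776 i \sqrt{3}}{5} \approx 1.1493 \cdot 10^{5} i$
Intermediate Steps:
$w{\left(S,G \right)} = - \frac{4 \left(9 + S\right)}{-5 + G}$ ($w{\left(S,G \right)} = - 4 \frac{S + 9}{G - 5} = - 4 \frac{9 + S}{-5 + G} = - \frac{4 \left(9 + S\right)}{-5 + G}$)
$H{\left(C \right)} = 2 C^{\frac{7}{2}}$ ($H{\left(C \right)} = - \frac{3 \left(-2\right) C C \sqrt{C} C}{3} = - \frac{\left(-6\right) C C^{\frac{3}{2}} C}{3} = - \frac{\left(-6\right) C^{\frac{5}{2}} C}{3} = - \frac{\left(-6\right) C^{\frac{7}{2}}}{3} = 2 C^{\frac{7}{2}}$)
$w{\left(y,15 \right)} H{\left(-12 \right)} = \frac{4 \left(-9 - 15\right)}{-5 + 15} \cdot 2 \left(-12\right)^{\frac{7}{2}} = \frac{4 \left(-9 - 15\right)}{10} \cdot 2 \left(- 3456 i \sqrt{3}\right) = 4 \cdot \frac{1}{10} \left(-24\right) \left(- 6912 i \sqrt{3}\right) = - \frac{48 \left(- 6912 i \sqrt{3}\right)}{5} = \frac{331776 i \sqrt{3}}{5}$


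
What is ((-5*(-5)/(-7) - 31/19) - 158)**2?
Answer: 471150436/17689 ≈ 26635.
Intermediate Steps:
((-5*(-5)/(-7) - 31/19) - 158)**2 = ((25*(-1/7) - 31*1/19) - 158)**2 = ((-25/7 - 31/19) - 158)**2 = (-692/133 - 158)**2 = (-21706/133)**2 = 471150436/17689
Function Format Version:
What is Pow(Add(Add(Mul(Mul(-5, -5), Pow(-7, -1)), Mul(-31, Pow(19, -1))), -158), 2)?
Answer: Rational(471150436, 17689) ≈ 26635.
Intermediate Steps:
Pow(Add(Add(Mul(Mul(-5, -5), Pow(-7, -1)), Mul(-31, Pow(19, -1))), -158), 2) = Pow(Add(Add(Mul(25, Rational(-1, 7)), Mul(-31, Rational(1, 19))), -158), 2) = Pow(Add(Add(Rational(-25, 7), Rational(-31, 19)), -158), 2) = Pow(Add(Rational(-692, 133), -158), 2) = Pow(Rational(-21706, 133), 2) = Rational(471150436, 17689)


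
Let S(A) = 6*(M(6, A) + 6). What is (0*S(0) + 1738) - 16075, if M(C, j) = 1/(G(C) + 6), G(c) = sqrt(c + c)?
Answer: -14337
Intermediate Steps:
G(c) = sqrt(2)*sqrt(c) (G(c) = sqrt(2*c) = sqrt(2)*sqrt(c))
M(C, j) = 1/(6 + sqrt(2)*sqrt(C)) (M(C, j) = 1/(sqrt(2)*sqrt(C) + 6) = 1/(6 + sqrt(2)*sqrt(C)))
S(A) = 36 + 6/(6 + 2*sqrt(3)) (S(A) = 6*(1/(6 + sqrt(2)*sqrt(6)) + 6) = 6*(1/(6 + 2*sqrt(3)) + 6) = 6*(6 + 1/(6 + 2*sqrt(3))) = 36 + 6/(6 + 2*sqrt(3)))
(0*S(0) + 1738) - 16075 = (0*(75/2 - sqrt(3)/2) + 1738) - 16075 = (0 + 1738) - 16075 = 1738 - 16075 = -14337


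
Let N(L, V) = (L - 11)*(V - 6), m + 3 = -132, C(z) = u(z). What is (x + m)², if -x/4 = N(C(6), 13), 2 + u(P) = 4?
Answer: 13689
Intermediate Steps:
u(P) = 2 (u(P) = -2 + 4 = 2)
C(z) = 2
m = -135 (m = -3 - 132 = -135)
N(L, V) = (-11 + L)*(-6 + V)
x = 252 (x = -4*(66 - 11*13 - 6*2 + 2*13) = -4*(66 - 143 - 12 + 26) = -4*(-63) = 252)
(x + m)² = (252 - 135)² = 117² = 13689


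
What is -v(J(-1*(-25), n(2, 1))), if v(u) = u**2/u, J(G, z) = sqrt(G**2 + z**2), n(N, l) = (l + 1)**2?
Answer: -sqrt(641) ≈ -25.318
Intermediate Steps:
n(N, l) = (1 + l)**2
v(u) = u
-v(J(-1*(-25), n(2, 1))) = -sqrt((-1*(-25))**2 + ((1 + 1)**2)**2) = -sqrt(25**2 + (2**2)**2) = -sqrt(625 + 4**2) = -sqrt(625 + 16) = -sqrt(641)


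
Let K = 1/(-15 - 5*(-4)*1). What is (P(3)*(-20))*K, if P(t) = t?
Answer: -12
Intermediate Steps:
K = ⅕ (K = 1/(-15 + 20*1) = 1/(-15 + 20) = 1/5 = ⅕ ≈ 0.20000)
(P(3)*(-20))*K = (3*(-20))*(⅕) = -60*⅕ = -12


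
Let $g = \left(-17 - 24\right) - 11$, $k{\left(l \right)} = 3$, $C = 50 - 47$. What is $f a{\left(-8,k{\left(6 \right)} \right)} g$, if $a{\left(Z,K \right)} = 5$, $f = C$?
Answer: $-780$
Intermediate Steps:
$C = 3$ ($C = 50 - 47 = 3$)
$f = 3$
$g = -52$ ($g = -41 - 11 = -52$)
$f a{\left(-8,k{\left(6 \right)} \right)} g = 3 \cdot 5 \left(-52\right) = 15 \left(-52\right) = -780$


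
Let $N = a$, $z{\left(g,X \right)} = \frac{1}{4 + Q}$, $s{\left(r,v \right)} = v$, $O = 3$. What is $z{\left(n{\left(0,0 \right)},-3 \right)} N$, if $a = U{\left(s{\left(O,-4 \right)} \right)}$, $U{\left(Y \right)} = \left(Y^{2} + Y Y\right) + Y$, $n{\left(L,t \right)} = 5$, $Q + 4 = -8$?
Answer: $- \frac{7}{2} \approx -3.5$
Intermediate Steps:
$Q = -12$ ($Q = -4 - 8 = -12$)
$U{\left(Y \right)} = Y + 2 Y^{2}$ ($U{\left(Y \right)} = \left(Y^{2} + Y^{2}\right) + Y = 2 Y^{2} + Y = Y + 2 Y^{2}$)
$a = 28$ ($a = - 4 \left(1 + 2 \left(-4\right)\right) = - 4 \left(1 - 8\right) = \left(-4\right) \left(-7\right) = 28$)
$z{\left(g,X \right)} = - \frac{1}{8}$ ($z{\left(g,X \right)} = \frac{1}{4 - 12} = \frac{1}{-8} = - \frac{1}{8}$)
$N = 28$
$z{\left(n{\left(0,0 \right)},-3 \right)} N = \left(- \frac{1}{8}\right) 28 = - \frac{7}{2}$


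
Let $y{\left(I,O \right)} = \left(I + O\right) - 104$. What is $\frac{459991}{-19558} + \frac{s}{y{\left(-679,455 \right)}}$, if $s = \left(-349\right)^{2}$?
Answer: $- \frac{180932929}{458216} \approx -394.86$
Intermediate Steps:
$s = 121801$
$y{\left(I,O \right)} = -104 + I + O$
$\frac{459991}{-19558} + \frac{s}{y{\left(-679,455 \right)}} = \frac{459991}{-19558} + \frac{121801}{-104 - 679 + 455} = 459991 \left(- \frac{1}{19558}\right) + \frac{121801}{-328} = - \frac{65713}{2794} + 121801 \left(- \frac{1}{328}\right) = - \frac{65713}{2794} - \frac{121801}{328} = - \frac{180932929}{458216}$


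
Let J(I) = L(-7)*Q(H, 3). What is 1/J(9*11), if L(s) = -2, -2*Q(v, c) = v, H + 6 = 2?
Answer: -1/4 ≈ -0.25000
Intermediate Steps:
H = -4 (H = -6 + 2 = -4)
Q(v, c) = -v/2
J(I) = -4 (J(I) = -(-1)*(-4) = -2*2 = -4)
1/J(9*11) = 1/(-4) = -1/4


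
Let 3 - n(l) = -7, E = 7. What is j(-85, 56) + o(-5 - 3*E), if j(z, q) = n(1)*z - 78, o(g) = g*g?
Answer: -252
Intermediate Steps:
n(l) = 10 (n(l) = 3 - 1*(-7) = 3 + 7 = 10)
o(g) = g²
j(z, q) = -78 + 10*z (j(z, q) = 10*z - 78 = -78 + 10*z)
j(-85, 56) + o(-5 - 3*E) = (-78 + 10*(-85)) + (-5 - 3*7)² = (-78 - 850) + (-5 - 21)² = -928 + (-26)² = -928 + 676 = -252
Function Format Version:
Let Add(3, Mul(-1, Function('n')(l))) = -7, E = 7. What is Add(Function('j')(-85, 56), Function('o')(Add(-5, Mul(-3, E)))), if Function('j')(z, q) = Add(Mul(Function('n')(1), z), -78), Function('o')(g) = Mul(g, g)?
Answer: -252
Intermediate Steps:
Function('n')(l) = 10 (Function('n')(l) = Add(3, Mul(-1, -7)) = Add(3, 7) = 10)
Function('o')(g) = Pow(g, 2)
Function('j')(z, q) = Add(-78, Mul(10, z)) (Function('j')(z, q) = Add(Mul(10, z), -78) = Add(-78, Mul(10, z)))
Add(Function('j')(-85, 56), Function('o')(Add(-5, Mul(-3, E)))) = Add(Add(-78, Mul(10, -85)), Pow(Add(-5, Mul(-3, 7)), 2)) = Add(Add(-78, -850), Pow(Add(-5, -21), 2)) = Add(-928, Pow(-26, 2)) = Add(-928, 676) = -252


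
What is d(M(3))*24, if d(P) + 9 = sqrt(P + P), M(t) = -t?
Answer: -216 + 24*I*sqrt(6) ≈ -216.0 + 58.788*I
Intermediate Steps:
d(P) = -9 + sqrt(2)*sqrt(P) (d(P) = -9 + sqrt(P + P) = -9 + sqrt(2*P) = -9 + sqrt(2)*sqrt(P))
d(M(3))*24 = (-9 + sqrt(2)*sqrt(-1*3))*24 = (-9 + sqrt(2)*sqrt(-3))*24 = (-9 + sqrt(2)*(I*sqrt(3)))*24 = (-9 + I*sqrt(6))*24 = -216 + 24*I*sqrt(6)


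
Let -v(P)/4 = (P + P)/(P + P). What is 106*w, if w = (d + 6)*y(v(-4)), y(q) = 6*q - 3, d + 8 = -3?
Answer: 14310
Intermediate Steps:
d = -11 (d = -8 - 3 = -11)
v(P) = -4 (v(P) = -4*(P + P)/(P + P) = -4*2*P/(2*P) = -4*2*P*1/(2*P) = -4*1 = -4)
y(q) = -3 + 6*q
w = 135 (w = (-11 + 6)*(-3 + 6*(-4)) = -5*(-3 - 24) = -5*(-27) = 135)
106*w = 106*135 = 14310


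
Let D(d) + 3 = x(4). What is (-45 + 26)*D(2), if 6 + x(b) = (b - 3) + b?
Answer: 76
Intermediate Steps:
x(b) = -9 + 2*b (x(b) = -6 + ((b - 3) + b) = -6 + ((-3 + b) + b) = -6 + (-3 + 2*b) = -9 + 2*b)
D(d) = -4 (D(d) = -3 + (-9 + 2*4) = -3 + (-9 + 8) = -3 - 1 = -4)
(-45 + 26)*D(2) = (-45 + 26)*(-4) = -19*(-4) = 76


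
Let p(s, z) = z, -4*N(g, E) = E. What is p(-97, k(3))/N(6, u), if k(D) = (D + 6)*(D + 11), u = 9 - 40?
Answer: 504/31 ≈ 16.258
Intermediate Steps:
u = -31
N(g, E) = -E/4
k(D) = (6 + D)*(11 + D)
p(-97, k(3))/N(6, u) = (66 + 3² + 17*3)/((-¼*(-31))) = (66 + 9 + 51)/(31/4) = 126*(4/31) = 504/31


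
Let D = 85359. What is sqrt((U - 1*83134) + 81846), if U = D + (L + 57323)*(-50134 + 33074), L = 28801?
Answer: I*sqrt(1469191369) ≈ 38330.0*I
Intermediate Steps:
U = -1469190081 (U = 85359 + (28801 + 57323)*(-50134 + 33074) = 85359 + 86124*(-17060) = 85359 - 1469275440 = -1469190081)
sqrt((U - 1*83134) + 81846) = sqrt((-1469190081 - 1*83134) + 81846) = sqrt((-1469190081 - 83134) + 81846) = sqrt(-1469273215 + 81846) = sqrt(-1469191369) = I*sqrt(1469191369)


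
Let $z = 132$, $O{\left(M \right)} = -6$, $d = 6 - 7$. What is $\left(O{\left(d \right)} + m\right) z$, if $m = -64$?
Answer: $-9240$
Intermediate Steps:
$d = -1$ ($d = 6 - 7 = -1$)
$\left(O{\left(d \right)} + m\right) z = \left(-6 - 64\right) 132 = \left(-70\right) 132 = -9240$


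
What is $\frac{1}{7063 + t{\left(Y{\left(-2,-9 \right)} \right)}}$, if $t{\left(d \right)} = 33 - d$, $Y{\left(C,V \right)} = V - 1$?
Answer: $\frac{1}{7106} \approx 0.00014073$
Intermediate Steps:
$Y{\left(C,V \right)} = -1 + V$ ($Y{\left(C,V \right)} = V - 1 = -1 + V$)
$\frac{1}{7063 + t{\left(Y{\left(-2,-9 \right)} \right)}} = \frac{1}{7063 + \left(33 - \left(-1 - 9\right)\right)} = \frac{1}{7063 + \left(33 - -10\right)} = \frac{1}{7063 + \left(33 + 10\right)} = \frac{1}{7063 + 43} = \frac{1}{7106}$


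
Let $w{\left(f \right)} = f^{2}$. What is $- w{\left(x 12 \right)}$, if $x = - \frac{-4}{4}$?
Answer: $-144$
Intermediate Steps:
$x = 1$ ($x = - \frac{-4}{4} = \left(-1\right) \left(-1\right) = 1$)
$- w{\left(x 12 \right)} = - \left(1 \cdot 12\right)^{2} = - 12^{2} = \left(-1\right) 144 = -144$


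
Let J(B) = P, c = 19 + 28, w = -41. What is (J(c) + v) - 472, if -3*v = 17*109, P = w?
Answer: -3392/3 ≈ -1130.7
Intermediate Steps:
P = -41
c = 47
J(B) = -41
v = -1853/3 (v = -17*109/3 = -1/3*1853 = -1853/3 ≈ -617.67)
(J(c) + v) - 472 = (-41 - 1853/3) - 472 = -1976/3 - 472 = -3392/3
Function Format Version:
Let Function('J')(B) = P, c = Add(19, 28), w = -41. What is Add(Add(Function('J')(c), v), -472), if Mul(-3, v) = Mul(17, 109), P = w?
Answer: Rational(-3392, 3) ≈ -1130.7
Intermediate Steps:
P = -41
c = 47
Function('J')(B) = -41
v = Rational(-1853, 3) (v = Mul(Rational(-1, 3), Mul(17, 109)) = Mul(Rational(-1, 3), 1853) = Rational(-1853, 3) ≈ -617.67)
Add(Add(Function('J')(c), v), -472) = Add(Add(-41, Rational(-1853, 3)), -472) = Add(Rational(-1976, 3), -472) = Rational(-3392, 3)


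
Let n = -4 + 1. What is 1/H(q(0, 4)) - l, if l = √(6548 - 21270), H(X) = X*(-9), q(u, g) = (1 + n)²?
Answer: -1/36 - I*√14722 ≈ -0.027778 - 121.33*I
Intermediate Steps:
n = -3
q(u, g) = 4 (q(u, g) = (1 - 3)² = (-2)² = 4)
H(X) = -9*X
l = I*√14722 (l = √(-14722) = I*√14722 ≈ 121.33*I)
1/H(q(0, 4)) - l = 1/(-9*4) - I*√14722 = 1/(-36) - I*√14722 = -1/36 - I*√14722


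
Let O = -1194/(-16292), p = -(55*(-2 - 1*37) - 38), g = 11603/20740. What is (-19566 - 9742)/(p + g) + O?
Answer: -4924492803589/368908089358 ≈ -13.349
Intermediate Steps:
g = 11603/20740 (g = 11603*(1/20740) = 11603/20740 ≈ 0.55945)
p = 2183 (p = -(55*(-2 - 37) - 38) = -(55*(-39) - 38) = -(-2145 - 38) = -1*(-2183) = 2183)
O = 597/8146 (O = -1194*(-1/16292) = 597/8146 ≈ 0.073287)
(-19566 - 9742)/(p + g) + O = (-19566 - 9742)/(2183 + 11603/20740) + 597/8146 = -29308/45287023/20740 + 597/8146 = -29308*20740/45287023 + 597/8146 = -607847920/45287023 + 597/8146 = -4924492803589/368908089358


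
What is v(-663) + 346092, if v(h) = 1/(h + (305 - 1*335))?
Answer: 239841755/693 ≈ 3.4609e+5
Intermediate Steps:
v(h) = 1/(-30 + h) (v(h) = 1/(h + (305 - 335)) = 1/(h - 30) = 1/(-30 + h))
v(-663) + 346092 = 1/(-30 - 663) + 346092 = 1/(-693) + 346092 = -1/693 + 346092 = 239841755/693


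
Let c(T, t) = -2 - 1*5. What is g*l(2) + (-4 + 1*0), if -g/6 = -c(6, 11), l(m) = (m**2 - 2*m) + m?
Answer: -88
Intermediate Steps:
c(T, t) = -7 (c(T, t) = -2 - 5 = -7)
l(m) = m**2 - m
g = -42 (g = -(-6)*(-7) = -6*7 = -42)
g*l(2) + (-4 + 1*0) = -84*(-1 + 2) + (-4 + 1*0) = -84 + (-4 + 0) = -42*2 - 4 = -84 - 4 = -88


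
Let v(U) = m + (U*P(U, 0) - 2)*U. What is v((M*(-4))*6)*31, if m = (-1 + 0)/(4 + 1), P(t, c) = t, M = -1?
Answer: 2135249/5 ≈ 4.2705e+5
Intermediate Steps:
m = -⅕ (m = -1/5 = -1*⅕ = -⅕ ≈ -0.20000)
v(U) = -⅕ + U*(-2 + U²) (v(U) = -⅕ + (U*U - 2)*U = -⅕ + (U² - 2)*U = -⅕ + (-2 + U²)*U = -⅕ + U*(-2 + U²))
v((M*(-4))*6)*31 = (-⅕ + (-1*(-4)*6)³ - 2*(-1*(-4))*6)*31 = (-⅕ + (4*6)³ - 8*6)*31 = (-⅕ + 24³ - 2*24)*31 = (-⅕ + 13824 - 48)*31 = (68879/5)*31 = 2135249/5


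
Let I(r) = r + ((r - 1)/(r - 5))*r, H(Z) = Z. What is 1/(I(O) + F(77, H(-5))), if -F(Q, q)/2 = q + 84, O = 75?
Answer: -7/26 ≈ -0.26923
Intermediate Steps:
F(Q, q) = -168 - 2*q (F(Q, q) = -2*(q + 84) = -2*(84 + q) = -168 - 2*q)
I(r) = r + r*(-1 + r)/(-5 + r) (I(r) = r + ((-1 + r)/(-5 + r))*r = r + r*(-1 + r)/(-5 + r))
1/(I(O) + F(77, H(-5))) = 1/(2*75*(-3 + 75)/(-5 + 75) + (-168 - 2*(-5))) = 1/(2*75*72/70 + (-168 + 10)) = 1/(2*75*(1/70)*72 - 158) = 1/(1080/7 - 158) = 1/(-26/7) = -7/26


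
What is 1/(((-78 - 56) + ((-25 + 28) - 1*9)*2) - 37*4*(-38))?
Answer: 1/5478 ≈ 0.00018255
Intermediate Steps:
1/(((-78 - 56) + ((-25 + 28) - 1*9)*2) - 37*4*(-38)) = 1/((-134 + (3 - 9)*2) - 148*(-38)) = 1/((-134 - 6*2) + 5624) = 1/((-134 - 12) + 5624) = 1/(-146 + 5624) = 1/5478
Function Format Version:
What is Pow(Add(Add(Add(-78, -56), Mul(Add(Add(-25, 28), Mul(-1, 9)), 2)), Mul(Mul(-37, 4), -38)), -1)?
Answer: Rational(1, 5478) ≈ 0.00018255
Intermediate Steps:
Pow(Add(Add(Add(-78, -56), Mul(Add(Add(-25, 28), Mul(-1, 9)), 2)), Mul(Mul(-37, 4), -38)), -1) = Pow(Add(Add(-134, Mul(Add(3, -9), 2)), Mul(-148, -38)), -1) = Pow(Add(Add(-134, Mul(-6, 2)), 5624), -1) = Pow(Add(Add(-134, -12), 5624), -1) = Pow(Add(-146, 5624), -1) = Pow(5478, -1) = Rational(1, 5478)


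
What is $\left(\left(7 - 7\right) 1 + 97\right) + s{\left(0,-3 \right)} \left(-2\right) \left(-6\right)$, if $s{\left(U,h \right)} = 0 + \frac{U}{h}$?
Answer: $97$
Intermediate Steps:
$s{\left(U,h \right)} = \frac{U}{h}$
$\left(\left(7 - 7\right) 1 + 97\right) + s{\left(0,-3 \right)} \left(-2\right) \left(-6\right) = \left(\left(7 - 7\right) 1 + 97\right) + \frac{0}{-3} \left(-2\right) \left(-6\right) = \left(0 \cdot 1 + 97\right) + 0 \left(- \frac{1}{3}\right) \left(-2\right) \left(-6\right) = \left(0 + 97\right) + 0 \left(-2\right) \left(-6\right) = 97 + 0 \left(-6\right) = 97 + 0 = 97$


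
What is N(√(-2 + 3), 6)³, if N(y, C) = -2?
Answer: -8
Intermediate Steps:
N(√(-2 + 3), 6)³ = (-2)³ = -8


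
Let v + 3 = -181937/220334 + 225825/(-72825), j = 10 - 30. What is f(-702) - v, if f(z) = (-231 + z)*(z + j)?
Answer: 144119934382007/213944314 ≈ 6.7363e+5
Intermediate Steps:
j = -20
f(z) = (-231 + z)*(-20 + z) (f(z) = (-231 + z)*(z - 20) = (-231 + z)*(-20 + z))
v = -1481919443/213944314 (v = -3 + (-181937/220334 + 225825/(-72825)) = -3 + (-181937*1/220334 + 225825*(-1/72825)) = -3 + (-181937/220334 - 3011/971) = -3 - 840086501/213944314 = -1481919443/213944314 ≈ -6.9267)
f(-702) - v = (4620 + (-702)² - 251*(-702)) - 1*(-1481919443/213944314) = (4620 + 492804 + 176202) + 1481919443/213944314 = 673626 + 1481919443/213944314 = 144119934382007/213944314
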